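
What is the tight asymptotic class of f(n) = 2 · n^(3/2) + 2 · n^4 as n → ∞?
f(n) ∈ Θ(n^4)

Compare the terms by growth order. For large n, n^a · (log n)^b dominates n^a' · (log n)^b' iff a > a', or (a = a' and b > b'). Ranking the 2 terms shows the dominant one is 2 · n^4. Hence f(n) ∈ Θ(n^4).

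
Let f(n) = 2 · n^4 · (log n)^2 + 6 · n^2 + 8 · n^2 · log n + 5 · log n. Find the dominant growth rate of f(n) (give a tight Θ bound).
f(n) ∈ Θ(n^4 · (log n)^2)

Compare the terms by growth order. For large n, n^a · (log n)^b dominates n^a' · (log n)^b' iff a > a', or (a = a' and b > b'). Ranking the 4 terms shows the dominant one is 2 · n^4 · (log n)^2. Hence f(n) ∈ Θ(n^4 · (log n)^2).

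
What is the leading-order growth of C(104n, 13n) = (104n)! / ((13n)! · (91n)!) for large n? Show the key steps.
C(104n, 13n) ~ (16777216/823543)^(13n) · sqrt(4/(7π·13n))

Write N = 13n. Apply Stirling to each factorial:
  (8N)! ~ sqrt(2π·8N) · (8N/e)^(8N),
  N! ~ sqrt(2π N) · (N/e)^N,
  (7N)! ~ sqrt(2π·7N) · (7N/e)^(7N).
The exponential factors combine to (8N)^(8N) / (N^N · (7N)^(7N)) = 8^(8N)/7^(7N) = (8^8/7^7)^N = (16777216/823543)^N.
The square-root prefactors combine to sqrt(2π·8N) / (sqrt(2π N)·sqrt(2π·7N)) = sqrt(8 / (2π·7·N)) = sqrt(4/(7π·13n)).
Substituting N = 13n: C(104n, 13n) ~ (16777216/823543)^(13n) · sqrt(4/(7π·13n)).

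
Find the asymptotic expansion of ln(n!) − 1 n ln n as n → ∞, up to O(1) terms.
ln(n!) − 1 n ln n = −n + (1/2) ln(2π·n) + O(1/n)

Stirling: ln((n)!) = n ln(n) − n + (1/2) ln(2π·n) + O(1/n).
Since n ln(n) = 1n ln n, subtracting 1n ln n cancels the n ln n term exactly. What remains is −n + (1/2) ln(2π·n) + O(1/n).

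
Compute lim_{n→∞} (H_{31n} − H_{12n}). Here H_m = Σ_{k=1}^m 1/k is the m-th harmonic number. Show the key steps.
lim = ln(31/12)

Euler-Maclaurin gives H_m = ln m + γ + 1/(2m) + O(1/m^2). The γ and O(1/m) terms cancel in the difference:
  H_{31n} − H_{12n} = ln(31n) − ln(12n) + O(1/n) = ln(31/12) + O(1/n).
Hence the limit is ln(31/12).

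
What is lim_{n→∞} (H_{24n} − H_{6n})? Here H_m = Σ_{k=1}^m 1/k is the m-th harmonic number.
lim = ln(24/6) = ln 4

Euler-Maclaurin gives H_m = ln m + γ + 1/(2m) + O(1/m^2). The γ and O(1/m) terms cancel in the difference:
  H_{24n} − H_{6n} = ln(24n) − ln(6n) + O(1/n) = ln(24/6) + O(1/n).
Hence the limit is ln(24/6) = ln 4.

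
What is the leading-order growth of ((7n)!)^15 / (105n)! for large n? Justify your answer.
((7n)!)^15/(105n)! ~ ((2π·7n)^(14/2) / sqrt(15)) · 15^(−15·7n)  →  0

Write N = 7n. Stirling: N! ~ sqrt(2π N)(N/e)^N and (15N)! ~ sqrt(2π·15N)·(15N/e)^(15N).
  (N!)^15/(15N)! ~ (2π N)^(15/2) (N/e)^(15N) / [sqrt(2π·15N) (15N/e)^(15N)]
     = (2π N)^(15/2) / sqrt(2π·15N) · (N/(15N))^(15N)
     = (2π N)^((15−1)/2) / sqrt(15) · 15^(−15N).
Since 15^15 > 1, the factor 15^(−15N) decays exponentially, so the ratio → 0. Substituting N = 7n gives the stated form.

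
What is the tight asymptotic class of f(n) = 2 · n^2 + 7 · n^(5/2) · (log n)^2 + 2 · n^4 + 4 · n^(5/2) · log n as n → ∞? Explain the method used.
f(n) ∈ Θ(n^4)

Compare the terms by growth order. For large n, n^a · (log n)^b dominates n^a' · (log n)^b' iff a > a', or (a = a' and b > b'). Ranking the 4 terms shows the dominant one is 2 · n^4. Hence f(n) ∈ Θ(n^4).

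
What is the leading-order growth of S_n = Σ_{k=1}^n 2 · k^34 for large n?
S_n ~ 2 · n^35 / 35

By integral comparison (Euler-Maclaurin), Σ_{k=1}^n 2 · k^34 = 2 · ∫_0^n x^34 dx + O(n^34) = 2 · n^35/35 + O(n^34). (Equivalently, Faulhaber's formula gives the same leading term.)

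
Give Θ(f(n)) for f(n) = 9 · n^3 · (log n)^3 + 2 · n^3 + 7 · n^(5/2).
f(n) ∈ Θ(n^3 · (log n)^3)

Compare the terms by growth order. For large n, n^a · (log n)^b dominates n^a' · (log n)^b' iff a > a', or (a = a' and b > b'). Ranking the 3 terms shows the dominant one is 9 · n^3 · (log n)^3. Hence f(n) ∈ Θ(n^3 · (log n)^3).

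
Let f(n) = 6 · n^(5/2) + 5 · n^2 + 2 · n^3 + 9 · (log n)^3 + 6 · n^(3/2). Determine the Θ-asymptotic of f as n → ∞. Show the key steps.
f(n) ∈ Θ(n^3)

Compare the terms by growth order. For large n, n^a · (log n)^b dominates n^a' · (log n)^b' iff a > a', or (a = a' and b > b'). Ranking the 5 terms shows the dominant one is 2 · n^3. Hence f(n) ∈ Θ(n^3).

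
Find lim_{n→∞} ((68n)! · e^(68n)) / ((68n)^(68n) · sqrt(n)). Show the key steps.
lim = sqrt(2π·68)

Stirling: (68n)! ~ sqrt(2π·68n) · (68n/e)^(68n). Hence
  (68n)! · e^(68n) / (68n)^(68n) ~ sqrt(2π·68n).
Dividing by sqrt(n): sqrt(2π·68n) / sqrt(n) = sqrt(2π·68) · n^((1−1)/2), so the limit is sqrt(2π·68).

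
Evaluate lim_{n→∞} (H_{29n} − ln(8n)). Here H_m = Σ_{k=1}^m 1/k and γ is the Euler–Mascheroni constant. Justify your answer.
lim = ln(29/8) + γ

By Euler-Maclaurin, H_m = ln m + γ + O(1/m). So
  H_{29n} − ln(8n) = ln(29n) + γ − ln(8n) + O(1/n)
                       = ln(29/8) + γ + O(1/n).
Hence the limit is ln(29/8) + γ.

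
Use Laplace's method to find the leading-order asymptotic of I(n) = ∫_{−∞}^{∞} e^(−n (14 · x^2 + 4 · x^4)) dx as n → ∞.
I(n) ~ sqrt(π/(14n))

φ(x) = 14 · x^2 + 4 · x^4 has its unique global minimum at x* = 0 (since φ'(x) = 28x + 16x^3 = 0 only at x = 0 for real x with both coefficients positive, and φ → ∞ as |x| → ∞). At x* = 0, φ(0) = 0 and φ''(0) = 28. Laplace's method then gives
  I(n) ~ sqrt(2π / (n · φ''(0))) · e^(−n φ(0)) = sqrt(2π / (28n)) = sqrt(π/(14n)).
The 4 · x^4 term contributes only at subleading order (an O(1/n) relative correction).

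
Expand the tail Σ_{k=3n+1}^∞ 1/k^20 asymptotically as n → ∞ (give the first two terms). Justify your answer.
Σ_{k>3n} 1/k^20 = 1/(19 · (3n)^19) − 1/(2 · (3n)^20) + O(1/(3n)^21)

Compare to the integral: ∫_{3n}^∞ x^(−20) dx = [−x^(−19)/19]_{3n}^∞ = 1/((20−1)·(3n)^19). The Euler-Maclaurin correction adds −f(3n)/2 = −1/(2·(3n)^20). Euler-Maclaurin then gives
  Σ_{k>3n} 1/k^20 = ∫_{3n}^∞ dx/x^20 − 1/(2·(3n)^20) + O(1/(3n)^21).
(Equivalently this is ζ(20) − Σ_{k≤3n} 1/k^20.)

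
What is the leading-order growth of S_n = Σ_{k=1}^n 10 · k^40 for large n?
S_n ~ 10 · n^41 / 41

By integral comparison (Euler-Maclaurin), Σ_{k=1}^n 10 · k^40 = 10 · ∫_0^n x^40 dx + O(n^40) = 10 · n^41/41 + O(n^40). (Equivalently, Faulhaber's formula gives the same leading term.)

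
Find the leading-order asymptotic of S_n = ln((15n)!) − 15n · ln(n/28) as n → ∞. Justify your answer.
S_n ~ 15n · (ln 420 − 1) + O(ln n)

Stirling: ln((15n)!) = 15n ln(15n) − 15n + O(ln n).
  S_n = 15n ln(15n) − 15n − 15n ln(n/28) + O(ln n)
      = 15n ln(15n) − 15n ln n + 15n ln 28 − 15n + O(ln n)
      = 15n ln 15 + 15n ln 28 − 15n + O(ln n)
      = 15n (ln 420 − 1) + O(ln n).
Numerically ln(420) − 1 ≈ 5.0403.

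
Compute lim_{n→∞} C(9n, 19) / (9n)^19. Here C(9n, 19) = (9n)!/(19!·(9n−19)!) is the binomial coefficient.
lim = 1/19! = 1/121645100408832000

With N = 9n → ∞: C(N, 19) / N^19 = [N(N−1)…(N−18)] / (19! · N^19) = (1/19!) · 1 · (1 − 1/(9n)) · … · (1 − 18/(9n)). Each factor → 1 as N → ∞, so the limit is 1/19! = 1/121645100408832000.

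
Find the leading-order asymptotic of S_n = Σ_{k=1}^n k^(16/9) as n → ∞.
S_n ~ (9/25) · n^(25/9)

Integral comparison: Σ_{k=1}^n k^(16/9) = ∫_0^n x^(16/9) dx + O(n^(16/9)). The integral is n^(1 + 16/9) / (1 + 16/9) = n^((16+9)/9) / ((16+9)/9) = (9/25) · n^(25/9).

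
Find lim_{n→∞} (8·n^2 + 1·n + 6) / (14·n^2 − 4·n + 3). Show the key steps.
lim = 8/14 = 4/7

For large n the leading n^2 terms dominate both numerator and denominator. Dividing top and bottom by n^2, every other term tends to 0, leaving 8/14 = 4/7.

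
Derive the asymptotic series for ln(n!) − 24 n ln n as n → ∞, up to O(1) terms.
ln(n!) − 24 n ln n = −23 n ln n − n + (1/2) ln(2π n) + O(1/n)

Stirling: ln((n)!) = n ln(n) − n + (1/2) ln(2π·n) + O(1/n).
Here n ln(n) = n ln n.
Subtract 24n ln n: leading term is (1 − 24) n ln n = −23 n ln n. The next term is −n. Then the (1/2) ln(2π·n) correction.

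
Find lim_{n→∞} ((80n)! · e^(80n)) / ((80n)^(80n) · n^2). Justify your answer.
lim = 0

Stirling: (80n)! ~ sqrt(2π·80n) · (80n/e)^(80n). Hence
  (80n)! · e^(80n) / (80n)^(80n) ~ sqrt(2π·80n).
Dividing by n^2: sqrt(2π·80n) / n^2 = sqrt(2π·80) · n^((1−4)/2), so the expression behaves like sqrt(2π·80) · n^((1−4)/2) → 0.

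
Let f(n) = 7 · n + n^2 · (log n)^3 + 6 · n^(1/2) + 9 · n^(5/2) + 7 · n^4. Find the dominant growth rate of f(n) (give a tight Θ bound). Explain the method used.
f(n) ∈ Θ(n^4)

Compare the terms by growth order. For large n, n^a · (log n)^b dominates n^a' · (log n)^b' iff a > a', or (a = a' and b > b'). Ranking the 5 terms shows the dominant one is 7 · n^4. Hence f(n) ∈ Θ(n^4).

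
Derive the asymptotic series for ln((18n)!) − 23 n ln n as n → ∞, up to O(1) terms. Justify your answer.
ln((18n)!) − 23 n ln n = −5 n ln n + 18(ln 18 − 1) n + (1/2) ln(2π·18n) + O(1/n)

Stirling: ln((18n)!) = 18n ln(18n) − 18n + (1/2) ln(2π·18n) + O(1/n).
Expand 18n ln(18n) = 18n (ln n + ln 18) = 18n ln n + 18n ln 18.
Subtract 23n ln n: leading term is (18 − 23) n ln n = −5 n ln n. The next term is 18n ln 18 − 18n = 18(ln 18 − 1) n. Then the (1/2) ln(2π·18n) correction.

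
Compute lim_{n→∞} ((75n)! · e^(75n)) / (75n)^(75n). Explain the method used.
lim = ∞

Stirling: (75n)! ~ sqrt(2π·75n) · (75n/e)^(75n). Hence
  (75n)! · e^(75n) / (75n)^(75n) ~ sqrt(2π·75n) = sqrt(2π·75) · sqrt(n) → ∞.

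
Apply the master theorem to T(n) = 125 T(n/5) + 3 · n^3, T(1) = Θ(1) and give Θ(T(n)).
T(n) = Θ(n^3 log n)

log_5 125 = 3, and f(n) = 3 · n^3 = Θ(n^(log_5 125)). This is Case 2 of the master theorem: T(n) = Θ(f(n) · log n) = Θ(n^3 log n).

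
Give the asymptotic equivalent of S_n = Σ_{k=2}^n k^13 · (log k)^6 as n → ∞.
S_n ~ n^14 · (log n)^6 / 14

By integral comparison, S_n = ∫_1^n x^13 · (log x)^6 dx + O(n^13 · (log n)^6). For the integral, the leading term of ∫_1^n x^13 (log x)^6 dx is n^14/14 · (log n)^6 (by repeated integration by parts; each step lowers the log-exponent and produces a relatively O(1/log n) correction). Hence S_n ~ n^14 · (log n)^6 / 14.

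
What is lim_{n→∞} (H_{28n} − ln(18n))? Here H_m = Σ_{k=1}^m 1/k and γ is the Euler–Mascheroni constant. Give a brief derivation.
lim = ln(14/9) + γ

By Euler-Maclaurin, H_m = ln m + γ + O(1/m). So
  H_{28n} − ln(18n) = ln(28n) + γ − ln(18n) + O(1/n)
                       = ln(28/18) + γ + O(1/n).
Hence the limit is ln(28/18) + γ (= ln(14/9)).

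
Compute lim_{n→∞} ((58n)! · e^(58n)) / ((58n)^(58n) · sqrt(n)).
lim = sqrt(2π·58)

Stirling: (58n)! ~ sqrt(2π·58n) · (58n/e)^(58n). Hence
  (58n)! · e^(58n) / (58n)^(58n) ~ sqrt(2π·58n).
Dividing by sqrt(n): sqrt(2π·58n) / sqrt(n) = sqrt(2π·58) · n^((1−1)/2), so the limit is sqrt(2π·58).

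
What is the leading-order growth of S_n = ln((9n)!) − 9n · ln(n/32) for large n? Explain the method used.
S_n ~ 9n · (ln 288 − 1) + O(ln n)

Stirling: ln((9n)!) = 9n ln(9n) − 9n + O(ln n).
  S_n = 9n ln(9n) − 9n − 9n ln(n/32) + O(ln n)
      = 9n ln(9n) − 9n ln n + 9n ln 32 − 9n + O(ln n)
      = 9n ln 9 + 9n ln 32 − 9n + O(ln n)
      = 9n (ln 288 − 1) + O(ln n).
Numerically ln(288) − 1 ≈ 4.6630.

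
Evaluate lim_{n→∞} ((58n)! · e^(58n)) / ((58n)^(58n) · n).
lim = 0

Stirling: (58n)! ~ sqrt(2π·58n) · (58n/e)^(58n). Hence
  (58n)! · e^(58n) / (58n)^(58n) ~ sqrt(2π·58n).
Dividing by n: sqrt(2π·58n) / n = sqrt(2π·58) · n^((1−2)/2), so the expression behaves like sqrt(2π·58) · n^((1−2)/2) → 0.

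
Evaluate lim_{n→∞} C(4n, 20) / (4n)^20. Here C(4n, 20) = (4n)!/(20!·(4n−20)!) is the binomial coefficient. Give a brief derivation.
lim = 1/20! = 1/2432902008176640000

With N = 4n → ∞: C(N, 20) / N^20 = [N(N−1)…(N−19)] / (20! · N^20) = (1/20!) · 1 · (1 − 1/(4n)) · … · (1 − 19/(4n)). Each factor → 1 as N → ∞, so the limit is 1/20! = 1/2432902008176640000.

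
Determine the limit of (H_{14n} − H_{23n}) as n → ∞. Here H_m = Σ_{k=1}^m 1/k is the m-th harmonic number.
lim = ln(14/23)

Euler-Maclaurin gives H_m = ln m + γ + 1/(2m) + O(1/m^2). The γ and O(1/m) terms cancel in the difference:
  H_{14n} − H_{23n} = ln(14n) − ln(23n) + O(1/n) = ln(14/23) + O(1/n).
Hence the limit is ln(14/23).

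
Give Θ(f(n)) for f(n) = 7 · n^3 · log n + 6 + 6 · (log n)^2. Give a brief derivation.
f(n) ∈ Θ(n^3 · log n)

Compare the terms by growth order. For large n, n^a · (log n)^b dominates n^a' · (log n)^b' iff a > a', or (a = a' and b > b'). Ranking the 3 terms shows the dominant one is 7 · n^3 · log n. Hence f(n) ∈ Θ(n^3 · log n).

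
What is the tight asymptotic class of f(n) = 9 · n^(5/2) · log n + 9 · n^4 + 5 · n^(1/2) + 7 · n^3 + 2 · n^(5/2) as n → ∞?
f(n) ∈ Θ(n^4)

Compare the terms by growth order. For large n, n^a · (log n)^b dominates n^a' · (log n)^b' iff a > a', or (a = a' and b > b'). Ranking the 5 terms shows the dominant one is 9 · n^4. Hence f(n) ∈ Θ(n^4).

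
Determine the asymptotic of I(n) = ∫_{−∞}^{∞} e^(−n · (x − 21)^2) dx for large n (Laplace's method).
I(n) = sqrt(π/n)

Here φ(x) = (x − 21)^2 has its unique minimum at x* = 21 with φ(x*) = 0 and φ''(x*) = 2. Laplace's method gives
  I(n) ~ e^(−n φ(x*)) · sqrt(2π / (n · φ''(x*))) = sqrt(2π / (2n)) = sqrt(π/n).
This is exact: substituting u = (x − 21)·sqrt(n) gives I(n) = (1/sqrt(n)) ∫_{−∞}^{∞} e^(−u^2) du = sqrt(π/n).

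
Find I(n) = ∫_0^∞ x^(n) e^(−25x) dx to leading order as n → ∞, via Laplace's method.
I(n) ~ (sqrt(2π·n) / 25) · (n/(25e))^(n)

Write the integrand as exp(n ln x − 25x) and set f(x) = n ln x − 25x. Then f'(x) = n/x − 25 = 0 at x* = n/25, and f''(x*) = −n/x*^2 = −25^2/(n). Laplace's method (interior maximum) gives
  I(n) ~ e^(f(x*)) · sqrt(2π / |f''(x*)|)
        = exp(n ln(n/25) − n) · sqrt(2π · n / 25^2)
        = (n/25)^(n) e^(−n) · sqrt(2π·n) / 25
        = (sqrt(2π·n) / 25) · (n/(25e))^(n).
This matches Γ(n+1)/25^(n+1) with Stirling applied to Γ.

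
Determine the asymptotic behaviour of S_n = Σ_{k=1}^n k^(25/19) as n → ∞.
S_n ~ (19/44) · n^(44/19)

Integral comparison: Σ_{k=1}^n k^(25/19) = ∫_0^n x^(25/19) dx + O(n^(25/19)). The integral is n^(1 + 25/19) / (1 + 25/19) = n^((25+19)/19) / ((25+19)/19) = (19/44) · n^(44/19).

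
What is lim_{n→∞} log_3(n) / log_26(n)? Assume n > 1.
lim = ln(26) / ln(3) = log_3(26)

Change of base: log_3(n) = ln n / ln 3 and log_26(n) = ln n / ln 26. The ratio is (ln n / ln 3) · (ln 26 / ln n) = ln 26 / ln 3, a constant independent of n. So the limit is ln 26 / ln 3 = log_3(26).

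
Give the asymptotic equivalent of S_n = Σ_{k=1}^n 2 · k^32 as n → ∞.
S_n ~ 2 · n^33 / 33

By integral comparison (Euler-Maclaurin), Σ_{k=1}^n 2 · k^32 = 2 · ∫_0^n x^32 dx + O(n^32) = 2 · n^33/33 + O(n^32). (Equivalently, Faulhaber's formula gives the same leading term.)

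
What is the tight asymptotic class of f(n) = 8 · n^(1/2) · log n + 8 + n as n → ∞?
f(n) ∈ Θ(n)

Compare the terms by growth order. For large n, n^a · (log n)^b dominates n^a' · (log n)^b' iff a > a', or (a = a' and b > b'). Ranking the 3 terms shows the dominant one is n. Hence f(n) ∈ Θ(n).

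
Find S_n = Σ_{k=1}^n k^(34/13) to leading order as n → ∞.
S_n ~ (13/47) · n^(47/13)

Integral comparison: Σ_{k=1}^n k^(34/13) = ∫_0^n x^(34/13) dx + O(n^(34/13)). The integral is n^(1 + 34/13) / (1 + 34/13) = n^((34+13)/13) / ((34+13)/13) = (13/47) · n^(47/13).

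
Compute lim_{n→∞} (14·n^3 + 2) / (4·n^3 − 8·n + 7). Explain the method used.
lim = 14/4 = 7/2

For large n the leading n^3 terms dominate both numerator and denominator. Dividing top and bottom by n^3, every other term tends to 0, leaving 14/4 = 7/2.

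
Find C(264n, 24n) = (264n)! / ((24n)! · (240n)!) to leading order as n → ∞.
C(264n, 24n) ~ (285311670611/10000000000)^(24n) · sqrt(11/(20π·24n))

Write N = 24n. Apply Stirling to each factorial:
  (11N)! ~ sqrt(2π·11N) · (11N/e)^(11N),
  N! ~ sqrt(2π N) · (N/e)^N,
  (10N)! ~ sqrt(2π·10N) · (10N/e)^(10N).
The exponential factors combine to (11N)^(11N) / (N^N · (10N)^(10N)) = 11^(11N)/10^(10N) = (11^11/10^10)^N = (285311670611/10000000000)^N.
The square-root prefactors combine to sqrt(2π·11N) / (sqrt(2π N)·sqrt(2π·10N)) = sqrt(11 / (2π·10·N)) = sqrt(11/(20π·24n)).
Substituting N = 24n: C(264n, 24n) ~ (285311670611/10000000000)^(24n) · sqrt(11/(20π·24n)).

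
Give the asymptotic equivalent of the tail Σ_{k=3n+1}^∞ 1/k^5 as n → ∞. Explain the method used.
Σ_{k>3n} 1/k^5 ~ 1/(4 · (3n)^4)

Compare to the integral: ∫_{3n}^∞ x^(−5) dx = [−x^(−4)/4]_{3n}^∞ = 1/((5−1)·(3n)^4). Euler-Maclaurin then gives
  Σ_{k>3n} 1/k^5 = ∫_{3n}^∞ dx/x^5 − 1/(2·(3n)^5) + O(1/(3n)^6).
(Equivalently this is ζ(5) − Σ_{k≤3n} 1/k^5.)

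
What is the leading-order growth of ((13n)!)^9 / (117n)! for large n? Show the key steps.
((13n)!)^9/(117n)! ~ ((2π·13n)^(8/2) / 3) · 9^(−9·13n)  →  0

Write N = 13n. Stirling: N! ~ sqrt(2π N)(N/e)^N and (9N)! ~ sqrt(2π·9N)·(9N/e)^(9N).
  (N!)^9/(9N)! ~ (2π N)^(9/2) (N/e)^(9N) / [sqrt(2π·9N) (9N/e)^(9N)]
     = (2π N)^(9/2) / sqrt(2π·9N) · (N/(9N))^(9N)
     = (2π N)^((9−1)/2) / 3 · 9^(−9N).
Since 9^9 > 1, the factor 9^(−9N) decays exponentially, so the ratio → 0. Substituting N = 13n gives the stated form.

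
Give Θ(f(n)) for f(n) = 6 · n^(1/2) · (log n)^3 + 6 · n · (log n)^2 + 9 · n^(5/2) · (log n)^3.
f(n) ∈ Θ(n^(5/2) · (log n)^3)

Compare the terms by growth order. For large n, n^a · (log n)^b dominates n^a' · (log n)^b' iff a > a', or (a = a' and b > b'). Ranking the 3 terms shows the dominant one is 9 · n^(5/2) · (log n)^3. Hence f(n) ∈ Θ(n^(5/2) · (log n)^3).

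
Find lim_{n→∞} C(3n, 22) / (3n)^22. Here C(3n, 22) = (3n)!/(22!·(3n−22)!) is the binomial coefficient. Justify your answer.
lim = 1/22! = 1/1124000727777607680000

With N = 3n → ∞: C(N, 22) / N^22 = [N(N−1)…(N−21)] / (22! · N^22) = (1/22!) · 1 · (1 − 1/(3n)) · … · (1 − 21/(3n)). Each factor → 1 as N → ∞, so the limit is 1/22! = 1/1124000727777607680000.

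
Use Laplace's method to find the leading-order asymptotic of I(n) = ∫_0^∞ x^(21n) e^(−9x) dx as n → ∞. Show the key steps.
I(n) ~ (sqrt(2π·21n) / 9) · (21n/(9e))^(21n)

Write the integrand as exp(21n ln x − 9x) and set f(x) = 21n ln x − 9x. Then f'(x) = 21n/x − 9 = 0 at x* = 21n/9, and f''(x*) = −21n/x*^2 = −9^2/(21n). Laplace's method (interior maximum) gives
  I(n) ~ e^(f(x*)) · sqrt(2π / |f''(x*)|)
        = exp(21n ln(21n/9) − 21n) · sqrt(2π · 21n / 9^2)
        = (21n/9)^(21n) e^(−21n) · sqrt(2π·21n) / 9
        = (sqrt(2π·21n) / 9) · (21n/(9e))^(21n).
This matches Γ(21n+1)/9^(21n+1) with Stirling applied to Γ.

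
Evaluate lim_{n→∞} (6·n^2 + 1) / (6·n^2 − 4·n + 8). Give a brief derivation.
lim = 6/6 = 1

For large n the leading n^2 terms dominate both numerator and denominator. Dividing top and bottom by n^2, every other term tends to 0, leaving 6/6 = 1.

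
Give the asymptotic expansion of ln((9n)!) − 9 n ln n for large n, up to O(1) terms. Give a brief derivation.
ln((9n)!) − 9 n ln n = 9(ln 9 − 1) n + (1/2) ln(2π·9n) + O(1/n)

Stirling: ln((9n)!) = 9n ln(9n) − 9n + (1/2) ln(2π·9n) + O(1/n).
Since 9n ln(9n) = 9n ln n + 9n ln 9, subtracting 9n ln n cancels the n ln n term exactly. What remains is 9(ln 9 − 1) n + (1/2) ln(2π·9n) + O(1/n).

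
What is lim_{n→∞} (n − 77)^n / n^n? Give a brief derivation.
lim = e^(−77)

Rewrite as (1 − 77/n)^(n). By the standard limit (1 + x/n)^n → e^x, we have (1 − 77/n)^n → e^(−77), and raising to the 1st power gives e^(−77).
More precisely, ln[(1 − 77/n)^(n)] = n · ln(1 − 77/n) = n · (-77/n + O(1/n^2)) = -77 + O(1/n) → -77.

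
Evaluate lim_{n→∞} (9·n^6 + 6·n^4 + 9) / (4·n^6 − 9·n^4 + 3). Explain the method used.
lim = 9/4

For large n the leading n^6 terms dominate both numerator and denominator. Dividing top and bottom by n^6, every other term tends to 0, leaving 9/4.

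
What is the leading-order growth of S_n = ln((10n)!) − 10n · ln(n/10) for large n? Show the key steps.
S_n ~ 10n · (ln 100 − 1) + O(ln n)

Stirling: ln((10n)!) = 10n ln(10n) − 10n + O(ln n).
  S_n = 10n ln(10n) − 10n − 10n ln(n/10) + O(ln n)
      = 10n ln(10n) − 10n ln n + 10n ln 10 − 10n + O(ln n)
      = 10n ln 10 + 10n ln 10 − 10n + O(ln n)
      = 10n (ln 100 − 1) + O(ln n).
Numerically ln(100) − 1 ≈ 3.6052.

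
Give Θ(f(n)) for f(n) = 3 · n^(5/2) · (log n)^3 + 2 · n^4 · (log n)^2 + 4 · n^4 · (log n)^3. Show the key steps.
f(n) ∈ Θ(n^4 · (log n)^3)

Compare the terms by growth order. For large n, n^a · (log n)^b dominates n^a' · (log n)^b' iff a > a', or (a = a' and b > b'). Ranking the 3 terms shows the dominant one is 4 · n^4 · (log n)^3. Hence f(n) ∈ Θ(n^4 · (log n)^3).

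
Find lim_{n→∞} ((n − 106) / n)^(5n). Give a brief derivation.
lim = e^(−530)

Rewrite as (1 − 106/n)^(5n). By the standard limit (1 + x/n)^n → e^x, we have (1 − 106/n)^n → e^(−106), and raising to the 5th power gives e^(−530).
More precisely, ln[(1 − 106/n)^(5n)] = 5n · ln(1 − 106/n) = 5n · (-106/n + O(1/n^2)) = -530 + O(1/n) → -530.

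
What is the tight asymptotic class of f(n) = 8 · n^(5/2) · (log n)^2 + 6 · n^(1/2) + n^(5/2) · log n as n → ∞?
f(n) ∈ Θ(n^(5/2) · (log n)^2)

Compare the terms by growth order. For large n, n^a · (log n)^b dominates n^a' · (log n)^b' iff a > a', or (a = a' and b > b'). Ranking the 3 terms shows the dominant one is 8 · n^(5/2) · (log n)^2. Hence f(n) ∈ Θ(n^(5/2) · (log n)^2).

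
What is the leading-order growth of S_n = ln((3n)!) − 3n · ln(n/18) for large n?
S_n ~ 3n · (ln 54 − 1) + O(ln n)

Stirling: ln((3n)!) = 3n ln(3n) − 3n + O(ln n).
  S_n = 3n ln(3n) − 3n − 3n ln(n/18) + O(ln n)
      = 3n ln(3n) − 3n ln n + 3n ln 18 − 3n + O(ln n)
      = 3n ln 3 + 3n ln 18 − 3n + O(ln n)
      = 3n (ln 54 − 1) + O(ln n).
Numerically ln(54) − 1 ≈ 2.9890.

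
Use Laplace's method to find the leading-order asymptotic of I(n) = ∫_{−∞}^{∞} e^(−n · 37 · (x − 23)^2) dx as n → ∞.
I(n) = sqrt(π/(37n))

Here φ(x) = 37 · (x − 23)^2 has its unique minimum at x* = 23 with φ(x*) = 0 and φ''(x*) = 74. Laplace's method gives
  I(n) ~ e^(−n φ(x*)) · sqrt(2π / (n · φ''(x*))) = sqrt(2π / (74n)) = sqrt(π/(37n)).
This is exact: substituting u = (x − 23)·sqrt(37n) gives I(n) = (1/sqrt(37n)) ∫_{−∞}^{∞} e^(−u^2) du = sqrt(π/(37n)).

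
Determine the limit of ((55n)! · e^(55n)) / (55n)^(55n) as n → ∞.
lim = ∞

Stirling: (55n)! ~ sqrt(2π·55n) · (55n/e)^(55n). Hence
  (55n)! · e^(55n) / (55n)^(55n) ~ sqrt(2π·55n) = sqrt(2π·55) · sqrt(n) → ∞.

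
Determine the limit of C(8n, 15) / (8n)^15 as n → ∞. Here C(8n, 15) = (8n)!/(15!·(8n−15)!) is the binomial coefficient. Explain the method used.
lim = 1/15! = 1/1307674368000

With N = 8n → ∞: C(N, 15) / N^15 = [N(N−1)…(N−14)] / (15! · N^15) = (1/15!) · 1 · (1 − 1/(8n)) · … · (1 − 14/(8n)). Each factor → 1 as N → ∞, so the limit is 1/15! = 1/1307674368000.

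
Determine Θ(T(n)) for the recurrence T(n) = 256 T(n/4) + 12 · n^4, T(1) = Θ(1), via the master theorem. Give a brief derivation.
T(n) = Θ(n^4 log n)

log_4 256 = 4, and f(n) = 12 · n^4 = Θ(n^(log_4 256)). This is Case 2 of the master theorem: T(n) = Θ(f(n) · log n) = Θ(n^4 log n).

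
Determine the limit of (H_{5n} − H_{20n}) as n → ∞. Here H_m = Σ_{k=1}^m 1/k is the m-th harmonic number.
lim = ln(5/20) = −ln 4

Euler-Maclaurin gives H_m = ln m + γ + 1/(2m) + O(1/m^2). The γ and O(1/m) terms cancel in the difference:
  H_{5n} − H_{20n} = ln(5n) − ln(20n) + O(1/n) = ln(5/20) + O(1/n).
Hence the limit is ln(5/20) = −ln 4.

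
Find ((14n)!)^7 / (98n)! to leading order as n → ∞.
((14n)!)^7/(98n)! ~ ((2π·14n)^(6/2) / sqrt(7)) · 7^(−7·14n)  →  0

Write N = 14n. Stirling: N! ~ sqrt(2π N)(N/e)^N and (7N)! ~ sqrt(2π·7N)·(7N/e)^(7N).
  (N!)^7/(7N)! ~ (2π N)^(7/2) (N/e)^(7N) / [sqrt(2π·7N) (7N/e)^(7N)]
     = (2π N)^(7/2) / sqrt(2π·7N) · (N/(7N))^(7N)
     = (2π N)^((7−1)/2) / sqrt(7) · 7^(−7N).
Since 7^7 > 1, the factor 7^(−7N) decays exponentially, so the ratio → 0. Substituting N = 14n gives the stated form.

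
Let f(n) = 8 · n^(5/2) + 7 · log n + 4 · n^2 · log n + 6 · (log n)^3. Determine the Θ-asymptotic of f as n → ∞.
f(n) ∈ Θ(n^(5/2))

Compare the terms by growth order. For large n, n^a · (log n)^b dominates n^a' · (log n)^b' iff a > a', or (a = a' and b > b'). Ranking the 4 terms shows the dominant one is 8 · n^(5/2). Hence f(n) ∈ Θ(n^(5/2)).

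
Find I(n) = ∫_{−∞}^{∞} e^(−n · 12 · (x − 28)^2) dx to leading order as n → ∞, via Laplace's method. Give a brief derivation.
I(n) = sqrt(π/(12n))

Here φ(x) = 12 · (x − 28)^2 has its unique minimum at x* = 28 with φ(x*) = 0 and φ''(x*) = 24. Laplace's method gives
  I(n) ~ e^(−n φ(x*)) · sqrt(2π / (n · φ''(x*))) = sqrt(2π / (24n)) = sqrt(π/(12n)).
This is exact: substituting u = (x − 28)·sqrt(12n) gives I(n) = (1/sqrt(12n)) ∫_{−∞}^{∞} e^(−u^2) du = sqrt(π/(12n)).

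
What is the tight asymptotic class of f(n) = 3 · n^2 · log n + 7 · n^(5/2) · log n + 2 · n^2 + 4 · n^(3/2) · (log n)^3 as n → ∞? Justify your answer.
f(n) ∈ Θ(n^(5/2) · log n)

Compare the terms by growth order. For large n, n^a · (log n)^b dominates n^a' · (log n)^b' iff a > a', or (a = a' and b > b'). Ranking the 4 terms shows the dominant one is 7 · n^(5/2) · log n. Hence f(n) ∈ Θ(n^(5/2) · log n).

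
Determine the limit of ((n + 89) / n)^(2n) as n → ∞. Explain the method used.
lim = e^178

Rewrite as (1 + 89/n)^(2n). By the standard limit (1 + x/n)^n → e^x, we have (1 + 89/n)^n → e^89, and raising to the 2nd power gives e^178.
More precisely, ln[(1 + 89/n)^(2n)] = 2n · ln(1 + 89/n) = 2n · (89/n + O(1/n^2)) = 178 + O(1/n) → 178.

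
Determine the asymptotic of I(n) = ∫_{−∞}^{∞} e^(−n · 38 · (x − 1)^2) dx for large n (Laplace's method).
I(n) = sqrt(π/(38n))

Here φ(x) = 38 · (x − 1)^2 has its unique minimum at x* = 1 with φ(x*) = 0 and φ''(x*) = 76. Laplace's method gives
  I(n) ~ e^(−n φ(x*)) · sqrt(2π / (n · φ''(x*))) = sqrt(2π / (76n)) = sqrt(π/(38n)).
This is exact: substituting u = (x − 1)·sqrt(38n) gives I(n) = (1/sqrt(38n)) ∫_{−∞}^{∞} e^(−u^2) du = sqrt(π/(38n)).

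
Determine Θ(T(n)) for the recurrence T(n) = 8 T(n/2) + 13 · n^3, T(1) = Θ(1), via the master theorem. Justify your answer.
T(n) = Θ(n^3 log n)

log_2 8 = 3, and f(n) = 13 · n^3 = Θ(n^(log_2 8)). This is Case 2 of the master theorem: T(n) = Θ(f(n) · log n) = Θ(n^3 log n).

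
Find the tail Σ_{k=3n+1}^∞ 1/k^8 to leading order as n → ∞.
Σ_{k>3n} 1/k^8 ~ 1/(7 · (3n)^7)

Compare to the integral: ∫_{3n}^∞ x^(−8) dx = [−x^(−7)/7]_{3n}^∞ = 1/((8−1)·(3n)^7). Euler-Maclaurin then gives
  Σ_{k>3n} 1/k^8 = ∫_{3n}^∞ dx/x^8 − 1/(2·(3n)^8) + O(1/(3n)^9).
(Equivalently this is ζ(8) − Σ_{k≤3n} 1/k^8.)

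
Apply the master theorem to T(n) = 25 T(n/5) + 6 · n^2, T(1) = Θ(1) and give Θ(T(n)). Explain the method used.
T(n) = Θ(n^2 log n)

log_5 25 = 2, and f(n) = 6 · n^2 = Θ(n^(log_5 25)). This is Case 2 of the master theorem: T(n) = Θ(f(n) · log n) = Θ(n^2 log n).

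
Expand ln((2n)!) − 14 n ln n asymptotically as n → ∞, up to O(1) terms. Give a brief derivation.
ln((2n)!) − 14 n ln n = −12 n ln n + 2(ln 2 − 1) n + (1/2) ln(2π·2n) + O(1/n)

Stirling: ln((2n)!) = 2n ln(2n) − 2n + (1/2) ln(2π·2n) + O(1/n).
Expand 2n ln(2n) = 2n (ln n + ln 2) = 2n ln n + 2n ln 2.
Subtract 14n ln n: leading term is (2 − 14) n ln n = −12 n ln n. The next term is 2n ln 2 − 2n = 2(ln 2 − 1) n. Then the (1/2) ln(2π·2n) correction.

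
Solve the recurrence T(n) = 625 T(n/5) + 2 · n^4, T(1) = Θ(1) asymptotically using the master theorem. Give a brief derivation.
T(n) = Θ(n^4 log n)

log_5 625 = 4, and f(n) = 2 · n^4 = Θ(n^(log_5 625)). This is Case 2 of the master theorem: T(n) = Θ(f(n) · log n) = Θ(n^4 log n).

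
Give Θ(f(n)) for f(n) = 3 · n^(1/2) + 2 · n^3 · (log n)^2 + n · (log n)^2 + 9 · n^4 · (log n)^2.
f(n) ∈ Θ(n^4 · (log n)^2)

Compare the terms by growth order. For large n, n^a · (log n)^b dominates n^a' · (log n)^b' iff a > a', or (a = a' and b > b'). Ranking the 4 terms shows the dominant one is 9 · n^4 · (log n)^2. Hence f(n) ∈ Θ(n^4 · (log n)^2).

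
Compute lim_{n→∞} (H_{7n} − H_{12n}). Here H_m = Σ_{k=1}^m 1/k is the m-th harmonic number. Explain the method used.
lim = ln(7/12)

Euler-Maclaurin gives H_m = ln m + γ + 1/(2m) + O(1/m^2). The γ and O(1/m) terms cancel in the difference:
  H_{7n} − H_{12n} = ln(7n) − ln(12n) + O(1/n) = ln(7/12) + O(1/n).
Hence the limit is ln(7/12).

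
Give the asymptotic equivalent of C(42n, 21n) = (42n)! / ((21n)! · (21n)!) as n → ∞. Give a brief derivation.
C(42n, 21n) ~ (4)^(21n) · sqrt(1/(π·21n))

Write N = 21n. Apply Stirling to each factorial:
  (2N)! ~ sqrt(2π·2N) · (2N/e)^(2N),
  N! ~ sqrt(2π N) · (N/e)^N,
  (1N)! ~ sqrt(2π·1N) · (1N/e)^(1N).
The exponential factors combine to (2N)^(2N) / (N^N · (1N)^(1N)) = 2^(2N)/1^(1N) = (2^2/1^1)^N = (4)^N.
The square-root prefactors combine to sqrt(2π·2N) / (sqrt(2π N)·sqrt(2π·1N)) = sqrt(2 / (2π·1·N)) = sqrt(1/(π·21n)).
Substituting N = 21n: C(42n, 21n) ~ (4)^(21n) · sqrt(1/(π·21n)).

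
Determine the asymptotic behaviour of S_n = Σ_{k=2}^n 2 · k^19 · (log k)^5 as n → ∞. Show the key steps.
S_n ~ n^20 · (log n)^5 / 10

By integral comparison, S_n = ∫_1^n 2 · x^19 · (log x)^5 dx + O(n^19 · (log n)^5). For the integral, the leading term of ∫_1^n x^19 (log x)^5 dx is n^20/20 · (log n)^5 (by repeated integration by parts; each step lowers the log-exponent and produces a relatively O(1/log n) correction). Hence S_n ~ n^20 · (log n)^5 / 10.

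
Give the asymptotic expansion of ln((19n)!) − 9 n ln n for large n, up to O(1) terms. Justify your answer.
ln((19n)!) − 9 n ln n = 10 n ln n + 19(ln 19 − 1) n + (1/2) ln(2π·19n) + O(1/n)

Stirling: ln((19n)!) = 19n ln(19n) − 19n + (1/2) ln(2π·19n) + O(1/n).
Expand 19n ln(19n) = 19n (ln n + ln 19) = 19n ln n + 19n ln 19.
Subtract 9n ln n: leading term is (19 − 9) n ln n = 10 n ln n. The next term is 19n ln 19 − 19n = 19(ln 19 − 1) n. Then the (1/2) ln(2π·19n) correction.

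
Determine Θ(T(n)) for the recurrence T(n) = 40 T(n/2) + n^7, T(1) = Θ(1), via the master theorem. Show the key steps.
T(n) = Θ(n^7)

log_2 40 ≈ 5.322. f(n) = n^7 dominates n^(log_2 40) since 7 > 5.322, and the regularity condition a·f(n/b) = 40·(n/2)^7 = (40/128)·n^7 ≤ c·f(n) holds with c = 40/128 ≈ 0.312 < 1. So this is Case 3: T(n) = Θ(f(n)) = Θ(n^7).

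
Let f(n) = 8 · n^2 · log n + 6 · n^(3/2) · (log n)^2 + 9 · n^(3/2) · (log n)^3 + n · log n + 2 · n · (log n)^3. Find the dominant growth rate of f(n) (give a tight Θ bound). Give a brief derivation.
f(n) ∈ Θ(n^2 · log n)

Compare the terms by growth order. For large n, n^a · (log n)^b dominates n^a' · (log n)^b' iff a > a', or (a = a' and b > b'). Ranking the 5 terms shows the dominant one is 8 · n^2 · log n. Hence f(n) ∈ Θ(n^2 · log n).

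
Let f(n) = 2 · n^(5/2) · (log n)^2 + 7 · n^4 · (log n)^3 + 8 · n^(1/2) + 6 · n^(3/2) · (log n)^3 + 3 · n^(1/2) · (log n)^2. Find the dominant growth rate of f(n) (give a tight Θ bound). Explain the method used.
f(n) ∈ Θ(n^4 · (log n)^3)

Compare the terms by growth order. For large n, n^a · (log n)^b dominates n^a' · (log n)^b' iff a > a', or (a = a' and b > b'). Ranking the 5 terms shows the dominant one is 7 · n^4 · (log n)^3. Hence f(n) ∈ Θ(n^4 · (log n)^3).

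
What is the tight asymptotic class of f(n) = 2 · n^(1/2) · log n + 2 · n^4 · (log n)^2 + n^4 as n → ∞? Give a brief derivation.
f(n) ∈ Θ(n^4 · (log n)^2)

Compare the terms by growth order. For large n, n^a · (log n)^b dominates n^a' · (log n)^b' iff a > a', or (a = a' and b > b'). Ranking the 3 terms shows the dominant one is 2 · n^4 · (log n)^2. Hence f(n) ∈ Θ(n^4 · (log n)^2).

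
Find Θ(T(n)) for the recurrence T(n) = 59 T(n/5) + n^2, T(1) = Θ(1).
T(n) = Θ(n^(log_5 59))

Master theorem: compare f(n) = n^2 to n^(log_5 59) where log_5 59 ≈ 2.534. Since 2 < log_5 59, we have f(n) = O(n^(log_5 59 − ε)) for some ε > 0 — Case 1. Hence T(n) = Θ(n^(log_5 59)).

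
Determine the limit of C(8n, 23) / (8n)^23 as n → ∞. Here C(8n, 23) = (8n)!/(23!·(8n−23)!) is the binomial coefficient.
lim = 1/23! = 1/25852016738884976640000

With N = 8n → ∞: C(N, 23) / N^23 = [N(N−1)…(N−22)] / (23! · N^23) = (1/23!) · 1 · (1 − 1/(8n)) · … · (1 − 22/(8n)). Each factor → 1 as N → ∞, so the limit is 1/23! = 1/25852016738884976640000.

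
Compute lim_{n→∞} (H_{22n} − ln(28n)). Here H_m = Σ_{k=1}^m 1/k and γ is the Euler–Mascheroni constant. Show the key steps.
lim = ln(11/14) + γ

By Euler-Maclaurin, H_m = ln m + γ + O(1/m). So
  H_{22n} − ln(28n) = ln(22n) + γ − ln(28n) + O(1/n)
                       = ln(22/28) + γ + O(1/n).
Hence the limit is ln(22/28) + γ (= ln(11/14)).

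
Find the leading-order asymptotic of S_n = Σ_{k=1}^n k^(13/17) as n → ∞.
S_n ~ (17/30) · n^(30/17)

Integral comparison: Σ_{k=1}^n k^(13/17) = ∫_0^n x^(13/17) dx + O(n^(13/17)). The integral is n^(1 + 13/17) / (1 + 13/17) = n^((13+17)/17) / ((13+17)/17) = (17/30) · n^(30/17).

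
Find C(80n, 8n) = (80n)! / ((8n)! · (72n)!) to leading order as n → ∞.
C(80n, 8n) ~ (10000000000/387420489)^(8n) · sqrt(5/(9π·8n))

Write N = 8n. Apply Stirling to each factorial:
  (10N)! ~ sqrt(2π·10N) · (10N/e)^(10N),
  N! ~ sqrt(2π N) · (N/e)^N,
  (9N)! ~ sqrt(2π·9N) · (9N/e)^(9N).
The exponential factors combine to (10N)^(10N) / (N^N · (9N)^(9N)) = 10^(10N)/9^(9N) = (10^10/9^9)^N = (10000000000/387420489)^N.
The square-root prefactors combine to sqrt(2π·10N) / (sqrt(2π N)·sqrt(2π·9N)) = sqrt(10 / (2π·9·N)) = sqrt(5/(9π·8n)).
Substituting N = 8n: C(80n, 8n) ~ (10000000000/387420489)^(8n) · sqrt(5/(9π·8n)).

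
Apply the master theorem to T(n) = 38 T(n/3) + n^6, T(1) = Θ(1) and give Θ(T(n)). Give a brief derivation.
T(n) = Θ(n^6)

log_3 38 ≈ 3.311. f(n) = n^6 dominates n^(log_3 38) since 6 > 3.311, and the regularity condition a·f(n/b) = 38·(n/3)^6 = (38/729)·n^6 ≤ c·f(n) holds with c = 38/729 ≈ 0.0521 < 1. So this is Case 3: T(n) = Θ(f(n)) = Θ(n^6).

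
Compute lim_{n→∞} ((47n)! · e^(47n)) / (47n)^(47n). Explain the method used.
lim = ∞

Stirling: (47n)! ~ sqrt(2π·47n) · (47n/e)^(47n). Hence
  (47n)! · e^(47n) / (47n)^(47n) ~ sqrt(2π·47n) = sqrt(2π·47) · sqrt(n) → ∞.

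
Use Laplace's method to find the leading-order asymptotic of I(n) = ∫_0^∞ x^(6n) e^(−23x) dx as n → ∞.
I(n) ~ (sqrt(2π·6n) / 23) · (6n/(23e))^(6n)

Write the integrand as exp(6n ln x − 23x) and set f(x) = 6n ln x − 23x. Then f'(x) = 6n/x − 23 = 0 at x* = 6n/23, and f''(x*) = −6n/x*^2 = −23^2/(6n). Laplace's method (interior maximum) gives
  I(n) ~ e^(f(x*)) · sqrt(2π / |f''(x*)|)
        = exp(6n ln(6n/23) − 6n) · sqrt(2π · 6n / 23^2)
        = (6n/23)^(6n) e^(−6n) · sqrt(2π·6n) / 23
        = (sqrt(2π·6n) / 23) · (6n/(23e))^(6n).
This matches Γ(6n+1)/23^(6n+1) with Stirling applied to Γ.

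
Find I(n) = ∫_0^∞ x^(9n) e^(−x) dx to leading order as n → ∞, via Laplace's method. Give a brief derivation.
I(n) ~ sqrt(2π·9n) · (9n/e)^(9n)

Write the integrand as exp(9n ln x − x) and set f(x) = 9n ln x − x. Then f'(x) = 9n/x − 1 = 0 at x* = 9n, and f''(x*) = −9n/x*^2 = −1/(9n). Laplace's method (interior maximum) gives
  I(n) ~ e^(f(x*)) · sqrt(2π / |f''(x*)|)
        = exp(9n ln(9n) − 9n) · sqrt(2π · 9n)
        = (9n)^(9n) e^(−9n) · sqrt(2π·9n)
        = sqrt(2π·9n) · (9n/e)^(9n).
This matches Γ(9n+1) with Stirling applied to Γ.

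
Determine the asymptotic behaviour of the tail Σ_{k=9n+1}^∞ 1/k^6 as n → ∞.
Σ_{k>9n} 1/k^6 ~ 1/(5 · (9n)^5)

Compare to the integral: ∫_{9n}^∞ x^(−6) dx = [−x^(−5)/5]_{9n}^∞ = 1/((6−1)·(9n)^5). Euler-Maclaurin then gives
  Σ_{k>9n} 1/k^6 = ∫_{9n}^∞ dx/x^6 − 1/(2·(9n)^6) + O(1/(9n)^7).
(Equivalently this is ζ(6) − Σ_{k≤9n} 1/k^6.)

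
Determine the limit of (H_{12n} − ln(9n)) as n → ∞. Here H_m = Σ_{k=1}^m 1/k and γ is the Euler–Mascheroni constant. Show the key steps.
lim = ln(4/3) + γ

By Euler-Maclaurin, H_m = ln m + γ + O(1/m). So
  H_{12n} − ln(9n) = ln(12n) + γ − ln(9n) + O(1/n)
                       = ln(12/9) + γ + O(1/n).
Hence the limit is ln(12/9) + γ (= ln(4/3)).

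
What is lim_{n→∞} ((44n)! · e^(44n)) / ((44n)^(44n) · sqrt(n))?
lim = sqrt(2π·44)

Stirling: (44n)! ~ sqrt(2π·44n) · (44n/e)^(44n). Hence
  (44n)! · e^(44n) / (44n)^(44n) ~ sqrt(2π·44n).
Dividing by sqrt(n): sqrt(2π·44n) / sqrt(n) = sqrt(2π·44) · n^((1−1)/2), so the limit is sqrt(2π·44).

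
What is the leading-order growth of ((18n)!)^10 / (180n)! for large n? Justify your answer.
((18n)!)^10/(180n)! ~ ((2π·18n)^(9/2) / sqrt(10)) · 10^(−10·18n)  →  0

Write N = 18n. Stirling: N! ~ sqrt(2π N)(N/e)^N and (10N)! ~ sqrt(2π·10N)·(10N/e)^(10N).
  (N!)^10/(10N)! ~ (2π N)^(10/2) (N/e)^(10N) / [sqrt(2π·10N) (10N/e)^(10N)]
     = (2π N)^(10/2) / sqrt(2π·10N) · (N/(10N))^(10N)
     = (2π N)^((10−1)/2) / sqrt(10) · 10^(−10N).
Since 10^10 > 1, the factor 10^(−10N) decays exponentially, so the ratio → 0. Substituting N = 18n gives the stated form.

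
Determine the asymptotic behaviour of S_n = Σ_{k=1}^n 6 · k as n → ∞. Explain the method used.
S_n ~ 3 · n^2

By integral comparison (Euler-Maclaurin), Σ_{k=1}^n 6 · k = 6 · ∫_0^n x^1 dx + O(n) = 6 · n^2/2 = 3 · n^2 + O(n). (Equivalently, Faulhaber's formula gives the same leading term.)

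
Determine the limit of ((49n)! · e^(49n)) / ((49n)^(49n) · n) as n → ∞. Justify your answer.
lim = 0

Stirling: (49n)! ~ sqrt(2π·49n) · (49n/e)^(49n). Hence
  (49n)! · e^(49n) / (49n)^(49n) ~ sqrt(2π·49n).
Dividing by n: sqrt(2π·49n) / n = sqrt(2π·49) · n^((1−2)/2), so the expression behaves like sqrt(2π·49) · n^((1−2)/2) → 0.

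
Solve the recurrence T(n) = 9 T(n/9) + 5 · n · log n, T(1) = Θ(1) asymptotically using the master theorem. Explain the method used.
T(n) = Θ(n · (log n)^2)

Here log_9 9 = 1 and f(n) = 5 · n · log n = Θ(n^(log_9 9) · (log n)^1). This is the extended Case 2 of the master theorem (f matches the critical exponent up to log factors), giving T(n) = Θ(n^(log_9 9) · (log n)^(1+1)) = Θ(n · (log n)^2).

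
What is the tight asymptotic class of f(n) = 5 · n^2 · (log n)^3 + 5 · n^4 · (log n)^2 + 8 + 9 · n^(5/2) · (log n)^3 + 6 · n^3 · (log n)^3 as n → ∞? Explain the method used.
f(n) ∈ Θ(n^4 · (log n)^2)

Compare the terms by growth order. For large n, n^a · (log n)^b dominates n^a' · (log n)^b' iff a > a', or (a = a' and b > b'). Ranking the 5 terms shows the dominant one is 5 · n^4 · (log n)^2. Hence f(n) ∈ Θ(n^4 · (log n)^2).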